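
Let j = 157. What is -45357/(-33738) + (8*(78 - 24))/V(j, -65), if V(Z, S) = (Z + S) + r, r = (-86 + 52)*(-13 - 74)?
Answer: 25485611/17150150 ≈ 1.4860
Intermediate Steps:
r = 2958 (r = -34*(-87) = 2958)
V(Z, S) = 2958 + S + Z (V(Z, S) = (Z + S) + 2958 = (S + Z) + 2958 = 2958 + S + Z)
-45357/(-33738) + (8*(78 - 24))/V(j, -65) = -45357/(-33738) + (8*(78 - 24))/(2958 - 65 + 157) = -45357*(-1/33738) + (8*54)/3050 = 15119/11246 + 432*(1/3050) = 15119/11246 + 216/1525 = 25485611/17150150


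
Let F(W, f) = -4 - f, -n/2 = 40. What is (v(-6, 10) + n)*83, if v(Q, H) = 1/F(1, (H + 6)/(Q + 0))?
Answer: -26809/4 ≈ -6702.3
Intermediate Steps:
n = -80 (n = -2*40 = -80)
v(Q, H) = 1/(-4 - (6 + H)/Q) (v(Q, H) = 1/(-4 - (H + 6)/(Q + 0)) = 1/(-4 - (6 + H)/Q))
(v(-6, 10) + n)*83 = (-1*(-6)/(6 + 10 + 4*(-6)) - 80)*83 = (-1*(-6)/(6 + 10 - 24) - 80)*83 = (-1*(-6)/(-8) - 80)*83 = (-1*(-6)*(-⅛) - 80)*83 = (-¾ - 80)*83 = -323/4*83 = -26809/4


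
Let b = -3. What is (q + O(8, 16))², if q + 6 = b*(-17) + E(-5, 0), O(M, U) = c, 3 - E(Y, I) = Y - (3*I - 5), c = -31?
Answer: 289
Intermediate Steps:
E(Y, I) = -2 - Y + 3*I (E(Y, I) = 3 - (Y - (3*I - 5)) = 3 - (Y - (-5 + 3*I)) = 3 - (Y + (5 - 3*I)) = 3 - (5 + Y - 3*I) = 3 + (-5 - Y + 3*I) = -2 - Y + 3*I)
O(M, U) = -31
q = 48 (q = -6 + (-3*(-17) + (-2 - 1*(-5) + 3*0)) = -6 + (51 + (-2 + 5 + 0)) = -6 + (51 + 3) = -6 + 54 = 48)
(q + O(8, 16))² = (48 - 31)² = 17² = 289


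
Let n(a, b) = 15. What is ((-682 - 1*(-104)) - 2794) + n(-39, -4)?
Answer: -3357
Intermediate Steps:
((-682 - 1*(-104)) - 2794) + n(-39, -4) = ((-682 - 1*(-104)) - 2794) + 15 = ((-682 + 104) - 2794) + 15 = (-578 - 2794) + 15 = -3372 + 15 = -3357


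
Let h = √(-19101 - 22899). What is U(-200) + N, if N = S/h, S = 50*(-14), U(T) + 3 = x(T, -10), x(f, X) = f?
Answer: -203 + I*√105/3 ≈ -203.0 + 3.4156*I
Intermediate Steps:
U(T) = -3 + T
S = -700
h = 20*I*√105 (h = √(-42000) = 20*I*√105 ≈ 204.94*I)
N = I*√105/3 (N = -700*(-I*√105/2100) = -(-1)*I*√105/3 = I*√105/3 ≈ 3.4156*I)
U(-200) + N = (-3 - 200) + I*√105/3 = -203 + I*√105/3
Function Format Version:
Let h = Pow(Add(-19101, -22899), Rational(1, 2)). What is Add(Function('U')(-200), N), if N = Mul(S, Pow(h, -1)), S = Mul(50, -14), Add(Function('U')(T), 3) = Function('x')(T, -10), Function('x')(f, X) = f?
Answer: Add(-203, Mul(Rational(1, 3), I, Pow(105, Rational(1, 2)))) ≈ Add(-203.00, Mul(3.4156, I))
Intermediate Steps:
Function('U')(T) = Add(-3, T)
S = -700
h = Mul(20, I, Pow(105, Rational(1, 2))) (h = Pow(-42000, Rational(1, 2)) = Mul(20, I, Pow(105, Rational(1, 2))) ≈ Mul(204.94, I))
N = Mul(Rational(1, 3), I, Pow(105, Rational(1, 2))) (N = Mul(-700, Pow(Mul(20, I, Pow(105, Rational(1, 2))), -1)) = Mul(-700, Mul(Rational(-1, 2100), I, Pow(105, Rational(1, 2)))) = Mul(Rational(1, 3), I, Pow(105, Rational(1, 2))) ≈ Mul(3.4156, I))
Add(Function('U')(-200), N) = Add(Add(-3, -200), Mul(Rational(1, 3), I, Pow(105, Rational(1, 2)))) = Add(-203, Mul(Rational(1, 3), I, Pow(105, Rational(1, 2))))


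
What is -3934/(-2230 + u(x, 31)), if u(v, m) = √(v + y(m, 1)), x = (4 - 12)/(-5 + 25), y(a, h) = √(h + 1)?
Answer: 3934/(2230 - √(-⅖ + √2)) ≈ 1.7649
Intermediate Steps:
y(a, h) = √(1 + h)
x = -⅖ (x = -8/20 = -8*1/20 = -⅖ ≈ -0.40000)
u(v, m) = √(v + √2) (u(v, m) = √(v + √(1 + 1)) = √(v + √2))
-3934/(-2230 + u(x, 31)) = -3934/(-2230 + √(-⅖ + √2))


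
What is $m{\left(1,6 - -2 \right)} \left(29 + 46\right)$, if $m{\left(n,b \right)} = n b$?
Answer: $600$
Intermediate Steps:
$m{\left(n,b \right)} = b n$
$m{\left(1,6 - -2 \right)} \left(29 + 46\right) = \left(6 - -2\right) 1 \left(29 + 46\right) = \left(6 + 2\right) 1 \cdot 75 = 8 \cdot 1 \cdot 75 = 8 \cdot 75 = 600$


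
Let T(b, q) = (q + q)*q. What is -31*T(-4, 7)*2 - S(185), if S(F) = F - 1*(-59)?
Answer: -6320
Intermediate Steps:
S(F) = 59 + F (S(F) = F + 59 = 59 + F)
T(b, q) = 2*q² (T(b, q) = (2*q)*q = 2*q²)
-31*T(-4, 7)*2 - S(185) = -62*7²*2 - (59 + 185) = -62*49*2 - 1*244 = -31*98*2 - 244 = -3038*2 - 244 = -6076 - 244 = -6320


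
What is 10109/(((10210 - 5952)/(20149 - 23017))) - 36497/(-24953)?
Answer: -361648621505/53124937 ≈ -6807.5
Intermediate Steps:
10109/(((10210 - 5952)/(20149 - 23017))) - 36497/(-24953) = 10109/((4258/(-2868))) - 36497*(-1/24953) = 10109/((4258*(-1/2868))) + 36497/24953 = 10109/(-2129/1434) + 36497/24953 = 10109*(-1434/2129) + 36497/24953 = -14496306/2129 + 36497/24953 = -361648621505/53124937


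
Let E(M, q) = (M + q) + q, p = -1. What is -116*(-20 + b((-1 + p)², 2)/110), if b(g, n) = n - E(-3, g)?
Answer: 127774/55 ≈ 2323.2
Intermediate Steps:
E(M, q) = M + 2*q
b(g, n) = 3 + n - 2*g (b(g, n) = n - (-3 + 2*g) = n + (3 - 2*g) = 3 + n - 2*g)
-116*(-20 + b((-1 + p)², 2)/110) = -116*(-20 + (3 + 2 - 2*(-1 - 1)²)/110) = -116*(-20 + (3 + 2 - 2*(-2)²)*(1/110)) = -116*(-20 + (3 + 2 - 2*4)*(1/110)) = -116*(-20 + (3 + 2 - 8)*(1/110)) = -116*(-20 - 3*1/110) = -116*(-20 - 3/110) = -116*(-2203/110) = 127774/55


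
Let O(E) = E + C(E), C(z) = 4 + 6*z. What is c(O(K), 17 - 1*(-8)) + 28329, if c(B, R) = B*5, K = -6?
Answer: 28139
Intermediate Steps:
O(E) = 4 + 7*E (O(E) = E + (4 + 6*E) = 4 + 7*E)
c(B, R) = 5*B
c(O(K), 17 - 1*(-8)) + 28329 = 5*(4 + 7*(-6)) + 28329 = 5*(4 - 42) + 28329 = 5*(-38) + 28329 = -190 + 28329 = 28139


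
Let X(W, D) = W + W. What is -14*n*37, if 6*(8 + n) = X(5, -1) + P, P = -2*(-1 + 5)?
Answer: 11914/3 ≈ 3971.3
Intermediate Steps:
X(W, D) = 2*W
P = -8 (P = -2*4 = -8)
n = -23/3 (n = -8 + (2*5 - 8)/6 = -8 + (10 - 8)/6 = -8 + (⅙)*2 = -8 + ⅓ = -23/3 ≈ -7.6667)
-14*n*37 = -14*(-23/3)*37 = (322/3)*37 = 11914/3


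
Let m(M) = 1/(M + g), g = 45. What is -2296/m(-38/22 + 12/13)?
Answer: -14510720/143 ≈ -1.0147e+5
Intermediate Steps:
m(M) = 1/(45 + M) (m(M) = 1/(M + 45) = 1/(45 + M))
-2296/m(-38/22 + 12/13) = -2296/(1/(45 + (-38/22 + 12/13))) = -2296/(1/(45 + (-38*1/22 + 12*(1/13)))) = -2296/(1/(45 + (-19/11 + 12/13))) = -2296/(1/(45 - 115/143)) = -2296/(1/(6320/143)) = -2296/143/6320 = -2296*6320/143 = -14510720/143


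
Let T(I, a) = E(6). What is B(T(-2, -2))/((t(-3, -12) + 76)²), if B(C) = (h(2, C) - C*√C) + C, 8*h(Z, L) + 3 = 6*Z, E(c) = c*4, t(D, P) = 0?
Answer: 201/46208 - 3*√6/361 ≈ -0.016006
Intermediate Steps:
E(c) = 4*c
T(I, a) = 24 (T(I, a) = 4*6 = 24)
h(Z, L) = -3/8 + 3*Z/4 (h(Z, L) = -3/8 + (6*Z)/8 = -3/8 + 3*Z/4)
B(C) = 9/8 + C - C^(3/2) (B(C) = ((-3/8 + (¾)*2) - C*√C) + C = ((-3/8 + 3/2) - C^(3/2)) + C = (9/8 - C^(3/2)) + C = 9/8 + C - C^(3/2))
B(T(-2, -2))/((t(-3, -12) + 76)²) = (9/8 + 24 - 24^(3/2))/((0 + 76)²) = (9/8 + 24 - 48*√6)/(76²) = (9/8 + 24 - 48*√6)/5776 = (201/8 - 48*√6)*(1/5776) = 201/46208 - 3*√6/361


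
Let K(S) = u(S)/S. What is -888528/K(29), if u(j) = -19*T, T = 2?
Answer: 12883656/19 ≈ 6.7809e+5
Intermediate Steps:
u(j) = -38 (u(j) = -19*2 = -38)
K(S) = -38/S
-888528/K(29) = -888528/((-38/29)) = -888528/((-38*1/29)) = -888528/(-38/29) = -888528*(-29/38) = 12883656/19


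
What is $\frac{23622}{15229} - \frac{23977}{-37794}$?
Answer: $\frac{1257915601}{575564826} \approx 2.1855$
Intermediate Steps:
$\frac{23622}{15229} - \frac{23977}{-37794} = 23622 \cdot \frac{1}{15229} - - \frac{23977}{37794} = \frac{23622}{15229} + \frac{23977}{37794} = \frac{1257915601}{575564826}$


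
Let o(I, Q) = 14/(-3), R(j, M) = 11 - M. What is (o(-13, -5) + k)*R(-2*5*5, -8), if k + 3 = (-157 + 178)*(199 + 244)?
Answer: 529834/3 ≈ 1.7661e+5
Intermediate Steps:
o(I, Q) = -14/3 (o(I, Q) = 14*(-⅓) = -14/3)
k = 9300 (k = -3 + (-157 + 178)*(199 + 244) = -3 + 21*443 = -3 + 9303 = 9300)
(o(-13, -5) + k)*R(-2*5*5, -8) = (-14/3 + 9300)*(11 - 1*(-8)) = 27886*(11 + 8)/3 = (27886/3)*19 = 529834/3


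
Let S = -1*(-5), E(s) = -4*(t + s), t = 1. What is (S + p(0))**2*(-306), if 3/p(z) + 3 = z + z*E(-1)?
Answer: -4896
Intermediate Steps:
E(s) = -4 - 4*s (E(s) = -4*(1 + s) = -4 - 4*s)
S = 5
p(z) = 3/(-3 + z) (p(z) = 3/(-3 + (z + z*(-4 - 4*(-1)))) = 3/(-3 + (z + z*(-4 + 4))) = 3/(-3 + (z + z*0)) = 3/(-3 + (z + 0)) = 3/(-3 + z))
(S + p(0))**2*(-306) = (5 + 3/(-3 + 0))**2*(-306) = (5 + 3/(-3))**2*(-306) = (5 + 3*(-1/3))**2*(-306) = (5 - 1)**2*(-306) = 4**2*(-306) = 16*(-306) = -4896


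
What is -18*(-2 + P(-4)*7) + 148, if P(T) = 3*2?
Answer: -572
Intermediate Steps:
P(T) = 6
-18*(-2 + P(-4)*7) + 148 = -18*(-2 + 6*7) + 148 = -18*(-2 + 42) + 148 = -18*40 + 148 = -720 + 148 = -572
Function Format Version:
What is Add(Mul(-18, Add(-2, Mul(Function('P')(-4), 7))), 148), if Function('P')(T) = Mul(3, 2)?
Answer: -572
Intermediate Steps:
Function('P')(T) = 6
Add(Mul(-18, Add(-2, Mul(Function('P')(-4), 7))), 148) = Add(Mul(-18, Add(-2, Mul(6, 7))), 148) = Add(Mul(-18, Add(-2, 42)), 148) = Add(Mul(-18, 40), 148) = Add(-720, 148) = -572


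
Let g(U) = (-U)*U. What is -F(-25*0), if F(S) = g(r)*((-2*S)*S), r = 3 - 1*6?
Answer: 0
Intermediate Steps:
r = -3 (r = 3 - 6 = -3)
g(U) = -U²
F(S) = 18*S² (F(S) = (-1*(-3)²)*((-2*S)*S) = (-1*9)*(-2*S²) = -(-18)*S² = 18*S²)
-F(-25*0) = -18*(-25*0)² = -18*0² = -18*0 = -1*0 = 0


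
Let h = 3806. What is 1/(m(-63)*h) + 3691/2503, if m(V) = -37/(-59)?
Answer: 519921679/352477466 ≈ 1.4750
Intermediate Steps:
m(V) = 37/59 (m(V) = -37*(-1/59) = 37/59)
1/(m(-63)*h) + 3691/2503 = 1/((37/59)*3806) + 3691/2503 = (59/37)*(1/3806) + 3691*(1/2503) = 59/140822 + 3691/2503 = 519921679/352477466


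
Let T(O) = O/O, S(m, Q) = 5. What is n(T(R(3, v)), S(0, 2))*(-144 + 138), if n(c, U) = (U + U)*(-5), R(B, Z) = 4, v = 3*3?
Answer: 300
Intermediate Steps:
v = 9
T(O) = 1
n(c, U) = -10*U (n(c, U) = (2*U)*(-5) = -10*U)
n(T(R(3, v)), S(0, 2))*(-144 + 138) = (-10*5)*(-144 + 138) = -50*(-6) = 300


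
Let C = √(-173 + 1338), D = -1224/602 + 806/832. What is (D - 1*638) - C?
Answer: -6155469/9632 - √1165 ≈ -673.20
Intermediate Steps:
D = -10253/9632 (D = -1224*1/602 + 806*(1/832) = -612/301 + 31/32 = -10253/9632 ≈ -1.0645)
C = √1165 ≈ 34.132
(D - 1*638) - C = (-10253/9632 - 1*638) - √1165 = (-10253/9632 - 638) - √1165 = -6155469/9632 - √1165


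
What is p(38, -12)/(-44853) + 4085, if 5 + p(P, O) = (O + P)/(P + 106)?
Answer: 13192164707/3229416 ≈ 4085.0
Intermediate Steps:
p(P, O) = -5 + (O + P)/(106 + P) (p(P, O) = -5 + (O + P)/(P + 106) = -5 + (O + P)/(106 + P))
p(38, -12)/(-44853) + 4085 = ((-530 - 12 - 4*38)/(106 + 38))/(-44853) + 4085 = ((-530 - 12 - 152)/144)*(-1/44853) + 4085 = ((1/144)*(-694))*(-1/44853) + 4085 = -347/72*(-1/44853) + 4085 = 347/3229416 + 4085 = 13192164707/3229416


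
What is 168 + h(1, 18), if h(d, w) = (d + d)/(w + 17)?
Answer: 5882/35 ≈ 168.06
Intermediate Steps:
h(d, w) = 2*d/(17 + w) (h(d, w) = (2*d)/(17 + w) = 2*d/(17 + w))
168 + h(1, 18) = 168 + 2*1/(17 + 18) = 168 + 2*1/35 = 168 + 2*1*(1/35) = 168 + 2/35 = 5882/35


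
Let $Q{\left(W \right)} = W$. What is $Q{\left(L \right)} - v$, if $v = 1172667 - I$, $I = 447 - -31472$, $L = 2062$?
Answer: $-1138686$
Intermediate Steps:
$I = 31919$ ($I = 447 + 31472 = 31919$)
$v = 1140748$ ($v = 1172667 - 31919 = 1140748$)
$Q{\left(L \right)} - v = 2062 - 1140748 = -1138686$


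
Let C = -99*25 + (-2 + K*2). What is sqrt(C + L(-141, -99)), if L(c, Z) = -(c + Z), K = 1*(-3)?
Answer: I*sqrt(2243) ≈ 47.36*I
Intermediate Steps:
K = -3
L(c, Z) = -Z - c (L(c, Z) = -(Z + c) = -Z - c)
C = -2483 (C = -99*25 + (-2 - 3*2) = -2475 + (-2 - 6) = -2475 - 8 = -2483)
sqrt(C + L(-141, -99)) = sqrt(-2483 + (-1*(-99) - 1*(-141))) = sqrt(-2483 + (99 + 141)) = sqrt(-2483 + 240) = sqrt(-2243) = I*sqrt(2243)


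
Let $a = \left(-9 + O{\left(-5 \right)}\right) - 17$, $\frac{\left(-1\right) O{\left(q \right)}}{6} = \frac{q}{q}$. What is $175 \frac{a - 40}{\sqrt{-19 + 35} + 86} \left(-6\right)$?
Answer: $840$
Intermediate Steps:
$O{\left(q \right)} = -6$ ($O{\left(q \right)} = - 6 \frac{q}{q} = \left(-6\right) 1 = -6$)
$a = -32$ ($a = \left(-9 - 6\right) - 17 = -15 - 17 = -32$)
$175 \frac{a - 40}{\sqrt{-19 + 35} + 86} \left(-6\right) = 175 \frac{-32 - 40}{\sqrt{-19 + 35} + 86} \left(-6\right) = 175 \left(- \frac{72}{\sqrt{16} + 86}\right) \left(-6\right) = 175 \left(- \frac{72}{4 + 86}\right) \left(-6\right) = 175 \left(- \frac{72}{90}\right) \left(-6\right) = 175 \left(\left(-72\right) \frac{1}{90}\right) \left(-6\right) = 175 \left(- \frac{4}{5}\right) \left(-6\right) = \left(-140\right) \left(-6\right) = 840$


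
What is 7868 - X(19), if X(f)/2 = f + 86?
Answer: 7658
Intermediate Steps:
X(f) = 172 + 2*f (X(f) = 2*(f + 86) = 2*(86 + f) = 172 + 2*f)
7868 - X(19) = 7868 - (172 + 2*19) = 7868 - (172 + 38) = 7868 - 1*210 = 7868 - 210 = 7658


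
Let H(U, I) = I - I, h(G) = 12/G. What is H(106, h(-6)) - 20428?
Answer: -20428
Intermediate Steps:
H(U, I) = 0
H(106, h(-6)) - 20428 = 0 - 20428 = -20428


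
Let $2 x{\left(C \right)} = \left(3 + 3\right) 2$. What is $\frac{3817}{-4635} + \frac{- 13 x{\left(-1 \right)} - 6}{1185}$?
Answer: $- \frac{327499}{366165} \approx -0.8944$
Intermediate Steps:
$x{\left(C \right)} = 6$ ($x{\left(C \right)} = \frac{\left(3 + 3\right) 2}{2} = \frac{6 \cdot 2}{2} = \frac{1}{2} \cdot 12 = 6$)
$\frac{3817}{-4635} + \frac{- 13 x{\left(-1 \right)} - 6}{1185} = \frac{3817}{-4635} + \frac{\left(-13\right) 6 - 6}{1185} = 3817 \left(- \frac{1}{4635}\right) + \left(-78 - 6\right) \frac{1}{1185} = - \frac{3817}{4635} - \frac{28}{395} = - \frac{327499}{366165}$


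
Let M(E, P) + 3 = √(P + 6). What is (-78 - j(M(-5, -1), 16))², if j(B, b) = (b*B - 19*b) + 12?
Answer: 69924 - 8384*√5 ≈ 51177.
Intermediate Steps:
M(E, P) = -3 + √(6 + P) (M(E, P) = -3 + √(P + 6) = -3 + √(6 + P))
j(B, b) = 12 - 19*b + B*b (j(B, b) = (B*b - 19*b) + 12 = (-19*b + B*b) + 12 = 12 - 19*b + B*b)
(-78 - j(M(-5, -1), 16))² = (-78 - (12 - 19*16 + (-3 + √(6 - 1))*16))² = (-78 - (12 - 304 + (-3 + √5)*16))² = (-78 - (12 - 304 + (-48 + 16*√5)))² = (-78 - (-340 + 16*√5))² = (-78 + (340 - 16*√5))² = (262 - 16*√5)²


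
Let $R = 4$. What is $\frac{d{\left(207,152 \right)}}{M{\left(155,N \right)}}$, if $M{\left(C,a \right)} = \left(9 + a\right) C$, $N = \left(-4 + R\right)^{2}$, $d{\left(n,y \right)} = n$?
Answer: $\frac{23}{155} \approx 0.14839$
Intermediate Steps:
$N = 0$ ($N = \left(-4 + 4\right)^{2} = 0^{2} = 0$)
$M{\left(C,a \right)} = C \left(9 + a\right)$
$\frac{d{\left(207,152 \right)}}{M{\left(155,N \right)}} = \frac{207}{155 \left(9 + 0\right)} = \frac{207}{155 \cdot 9} = \frac{207}{1395} = 207 \cdot \frac{1}{1395} = \frac{23}{155}$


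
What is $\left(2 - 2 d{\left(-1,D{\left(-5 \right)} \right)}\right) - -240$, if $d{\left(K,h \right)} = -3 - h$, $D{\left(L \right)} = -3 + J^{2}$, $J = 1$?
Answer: $244$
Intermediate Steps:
$D{\left(L \right)} = -2$ ($D{\left(L \right)} = -3 + 1^{2} = -3 + 1 = -2$)
$\left(2 - 2 d{\left(-1,D{\left(-5 \right)} \right)}\right) - -240 = \left(2 - 2 \left(-3 - -2\right)\right) - -240 = \left(2 - 2 \left(-3 + 2\right)\right) + 240 = \left(2 - -2\right) + 240 = \left(2 + 2\right) + 240 = 4 + 240 = 244$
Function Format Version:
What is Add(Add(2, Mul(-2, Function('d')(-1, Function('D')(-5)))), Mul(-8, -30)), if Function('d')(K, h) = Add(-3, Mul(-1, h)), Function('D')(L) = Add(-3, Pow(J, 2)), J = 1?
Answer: 244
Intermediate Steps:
Function('D')(L) = -2 (Function('D')(L) = Add(-3, Pow(1, 2)) = Add(-3, 1) = -2)
Add(Add(2, Mul(-2, Function('d')(-1, Function('D')(-5)))), Mul(-8, -30)) = Add(Add(2, Mul(-2, Add(-3, Mul(-1, -2)))), Mul(-8, -30)) = Add(Add(2, Mul(-2, Add(-3, 2))), 240) = Add(Add(2, Mul(-2, -1)), 240) = Add(Add(2, 2), 240) = Add(4, 240) = 244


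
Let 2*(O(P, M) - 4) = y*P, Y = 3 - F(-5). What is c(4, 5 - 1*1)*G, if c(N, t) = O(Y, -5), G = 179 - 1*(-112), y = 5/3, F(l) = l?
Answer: 3104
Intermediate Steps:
y = 5/3 (y = 5*(1/3) = 5/3 ≈ 1.6667)
Y = 8 (Y = 3 - 1*(-5) = 3 + 5 = 8)
O(P, M) = 4 + 5*P/6 (O(P, M) = 4 + (5*P/3)/2 = 4 + 5*P/6)
G = 291 (G = 179 + 112 = 291)
c(N, t) = 32/3 (c(N, t) = 4 + (5/6)*8 = 4 + 20/3 = 32/3)
c(4, 5 - 1*1)*G = (32/3)*291 = 3104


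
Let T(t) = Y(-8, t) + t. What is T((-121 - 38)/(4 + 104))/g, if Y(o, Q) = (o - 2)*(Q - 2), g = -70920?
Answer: -133/283680 ≈ -0.00046884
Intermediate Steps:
Y(o, Q) = (-2 + Q)*(-2 + o) (Y(o, Q) = (-2 + o)*(-2 + Q) = (-2 + Q)*(-2 + o))
T(t) = 20 - 9*t (T(t) = (4 - 2*t - 2*(-8) + t*(-8)) + t = (4 - 2*t + 16 - 8*t) + t = (20 - 10*t) + t = 20 - 9*t)
T((-121 - 38)/(4 + 104))/g = (20 - 9*(-121 - 38)/(4 + 104))/(-70920) = (20 - (-1431)/108)*(-1/70920) = (20 - 9*(-53/36))*(-1/70920) = (20 + 53/4)*(-1/70920) = (133/4)*(-1/70920) = -133/283680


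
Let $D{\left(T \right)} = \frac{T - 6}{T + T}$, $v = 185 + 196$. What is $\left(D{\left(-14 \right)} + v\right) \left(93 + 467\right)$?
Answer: $213760$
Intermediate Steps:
$v = 381$
$D{\left(T \right)} = \frac{-6 + T}{2 T}$
$\left(D{\left(-14 \right)} + v\right) \left(93 + 467\right) = \left(\frac{-6 - 14}{2 \left(-14\right)} + 381\right) \left(93 + 467\right) = \left(\frac{1}{2} \left(- \frac{1}{14}\right) \left(-20\right) + 381\right) 560 = \left(\frac{5}{7} + 381\right) 560 = \frac{2672}{7} \cdot 560 = 213760$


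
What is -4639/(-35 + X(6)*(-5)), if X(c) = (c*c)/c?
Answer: 4639/65 ≈ 71.369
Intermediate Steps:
X(c) = c (X(c) = c²/c = c)
-4639/(-35 + X(6)*(-5)) = -4639/(-35 + 6*(-5)) = -4639/(-35 - 30) = -4639/(-65) = -4639*(-1/65) = 4639/65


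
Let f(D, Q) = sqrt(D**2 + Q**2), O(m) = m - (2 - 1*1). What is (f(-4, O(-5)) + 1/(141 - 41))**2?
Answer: 520001/10000 + sqrt(13)/25 ≈ 52.144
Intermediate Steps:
O(m) = -1 + m (O(m) = m - (2 - 1) = m - 1*1 = m - 1 = -1 + m)
(f(-4, O(-5)) + 1/(141 - 41))**2 = (sqrt((-4)**2 + (-1 - 5)**2) + 1/(141 - 41))**2 = (sqrt(16 + (-6)**2) + 1/100)**2 = (sqrt(16 + 36) + 1/100)**2 = (sqrt(52) + 1/100)**2 = (2*sqrt(13) + 1/100)**2 = (1/100 + 2*sqrt(13))**2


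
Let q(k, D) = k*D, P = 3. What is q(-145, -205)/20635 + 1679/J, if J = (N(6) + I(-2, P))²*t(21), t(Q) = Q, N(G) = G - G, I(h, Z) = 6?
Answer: 11423653/3120012 ≈ 3.6614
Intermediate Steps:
q(k, D) = D*k
N(G) = 0
J = 756 (J = (0 + 6)²*21 = 6²*21 = 36*21 = 756)
q(-145, -205)/20635 + 1679/J = -205*(-145)/20635 + 1679/756 = 29725*(1/20635) + 1679*(1/756) = 5945/4127 + 1679/756 = 11423653/3120012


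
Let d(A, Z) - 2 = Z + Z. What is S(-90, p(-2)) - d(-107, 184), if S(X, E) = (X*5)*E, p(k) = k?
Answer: 530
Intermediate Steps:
d(A, Z) = 2 + 2*Z (d(A, Z) = 2 + (Z + Z) = 2 + 2*Z)
S(X, E) = 5*E*X (S(X, E) = (5*X)*E = 5*E*X)
S(-90, p(-2)) - d(-107, 184) = 5*(-2)*(-90) - (2 + 2*184) = 900 - (2 + 368) = 900 - 1*370 = 900 - 370 = 530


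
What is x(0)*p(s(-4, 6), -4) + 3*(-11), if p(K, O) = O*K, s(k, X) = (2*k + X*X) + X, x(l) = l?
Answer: -33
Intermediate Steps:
s(k, X) = X + X² + 2*k (s(k, X) = (2*k + X²) + X = (X² + 2*k) + X = X + X² + 2*k)
p(K, O) = K*O
x(0)*p(s(-4, 6), -4) + 3*(-11) = 0*((6 + 6² + 2*(-4))*(-4)) + 3*(-11) = 0*((6 + 36 - 8)*(-4)) - 33 = 0*(34*(-4)) - 33 = 0*(-136) - 33 = 0 - 33 = -33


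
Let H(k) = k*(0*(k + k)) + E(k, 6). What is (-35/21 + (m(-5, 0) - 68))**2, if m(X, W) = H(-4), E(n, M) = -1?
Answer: 44944/9 ≈ 4993.8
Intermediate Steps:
H(k) = -1 (H(k) = k*(0*(k + k)) - 1 = k*(0*(2*k)) - 1 = k*0 - 1 = 0 - 1 = -1)
m(X, W) = -1
(-35/21 + (m(-5, 0) - 68))**2 = (-35/21 + (-1 - 68))**2 = (-35*1/21 - 69)**2 = (-5/3 - 69)**2 = (-212/3)**2 = 44944/9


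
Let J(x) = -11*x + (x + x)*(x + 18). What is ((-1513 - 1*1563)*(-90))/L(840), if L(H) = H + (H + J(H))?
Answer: 769/3983 ≈ 0.19307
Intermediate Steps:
J(x) = -11*x + 2*x*(18 + x) (J(x) = -11*x + (2*x)*(18 + x) = -11*x + 2*x*(18 + x))
L(H) = 2*H + H*(25 + 2*H) (L(H) = H + (H + H*(25 + 2*H)) = 2*H + H*(25 + 2*H))
((-1513 - 1*1563)*(-90))/L(840) = ((-1513 - 1*1563)*(-90))/((840*(27 + 2*840))) = ((-1513 - 1563)*(-90))/((840*(27 + 1680))) = (-3076*(-90))/((840*1707)) = 276840/1433880 = 276840*(1/1433880) = 769/3983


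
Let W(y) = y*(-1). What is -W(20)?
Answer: 20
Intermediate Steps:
W(y) = -y
-W(20) = -(-1)*20 = -1*(-20) = 20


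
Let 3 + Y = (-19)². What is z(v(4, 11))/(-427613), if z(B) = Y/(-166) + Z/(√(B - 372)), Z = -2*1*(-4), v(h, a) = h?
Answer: 179/35491879 + 2*I*√23/9835099 ≈ 5.0434e-6 + 9.7525e-7*I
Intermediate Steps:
Y = 358 (Y = -3 + (-19)² = -3 + 361 = 358)
Z = 8 (Z = -2*(-4) = 8)
z(B) = -179/83 + 8/√(-372 + B) (z(B) = 358/(-166) + 8/(√(B - 372)) = 358*(-1/166) + 8/(√(-372 + B)) = -179/83 + 8/√(-372 + B))
z(v(4, 11))/(-427613) = (-179/83 + 8/√(-372 + 4))/(-427613) = (-179/83 + 8/√(-368))*(-1/427613) = (-179/83 + 8*(-I*√23/92))*(-1/427613) = (-179/83 - 2*I*√23/23)*(-1/427613) = 179/35491879 + 2*I*√23/9835099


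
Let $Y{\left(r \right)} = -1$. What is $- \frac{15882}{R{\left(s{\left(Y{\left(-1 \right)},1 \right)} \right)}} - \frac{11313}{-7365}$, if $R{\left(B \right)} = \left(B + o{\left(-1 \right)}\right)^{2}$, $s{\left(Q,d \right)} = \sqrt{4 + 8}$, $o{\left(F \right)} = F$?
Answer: $- \frac{506417739}{297055} - \frac{63528 \sqrt{3}}{121} \approx -2614.2$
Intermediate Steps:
$s{\left(Q,d \right)} = 2 \sqrt{3}$ ($s{\left(Q,d \right)} = \sqrt{12} = 2 \sqrt{3}$)
$R{\left(B \right)} = \left(-1 + B\right)^{2}$ ($R{\left(B \right)} = \left(B - 1\right)^{2} = \left(-1 + B\right)^{2}$)
$- \frac{15882}{R{\left(s{\left(Y{\left(-1 \right)},1 \right)} \right)}} - \frac{11313}{-7365} = - \frac{15882}{\left(-1 + 2 \sqrt{3}\right)^{2}} - \frac{11313}{-7365} = - \frac{15882}{\left(-1 + 2 \sqrt{3}\right)^{2}} - - \frac{3771}{2455} = - \frac{15882}{\left(-1 + 2 \sqrt{3}\right)^{2}} + \frac{3771}{2455} = \frac{3771}{2455} - \frac{15882}{\left(-1 + 2 \sqrt{3}\right)^{2}}$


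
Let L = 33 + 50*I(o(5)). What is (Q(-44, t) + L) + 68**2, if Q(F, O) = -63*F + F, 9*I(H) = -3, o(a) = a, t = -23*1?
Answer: 22105/3 ≈ 7368.3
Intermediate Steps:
t = -23
I(H) = -1/3 (I(H) = (1/9)*(-3) = -1/3)
L = 49/3 (L = 33 + 50*(-1/3) = 33 - 50/3 = 49/3 ≈ 16.333)
Q(F, O) = -62*F
(Q(-44, t) + L) + 68**2 = (-62*(-44) + 49/3) + 68**2 = (2728 + 49/3) + 4624 = 8233/3 + 4624 = 22105/3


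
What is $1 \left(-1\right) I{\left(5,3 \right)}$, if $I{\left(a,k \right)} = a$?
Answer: $-5$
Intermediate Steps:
$1 \left(-1\right) I{\left(5,3 \right)} = 1 \left(-1\right) 5 = \left(-1\right) 5 = -5$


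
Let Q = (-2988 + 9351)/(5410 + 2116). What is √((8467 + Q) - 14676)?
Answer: I*√351634069346/7526 ≈ 78.792*I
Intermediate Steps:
Q = 6363/7526 ≈ 0.84547
√((8467 + Q) - 14676) = √((8467 + 6363/7526) - 14676) = √(63729005/7526 - 14676) = √(-46722571/7526) = I*√351634069346/7526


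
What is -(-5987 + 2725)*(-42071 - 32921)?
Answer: -244623904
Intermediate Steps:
-(-5987 + 2725)*(-42071 - 32921) = -(-3262)*(-74992) = -1*244623904 = -244623904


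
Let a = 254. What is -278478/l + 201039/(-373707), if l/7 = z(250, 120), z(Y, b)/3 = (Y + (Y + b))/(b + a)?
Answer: -1081235835544/135157365 ≈ -7999.8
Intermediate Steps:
z(Y, b) = 3*(b + 2*Y)/(254 + b) (z(Y, b) = 3*((Y + (Y + b))/(b + 254)) = 3*((b + 2*Y)/(254 + b)) = 3*(b + 2*Y)/(254 + b))
l = 6510/187 (l = 7*(3*(120 + 2*250)/(254 + 120)) = 7*(3*(120 + 500)/374) = 7*(3*(1/374)*620) = 7*(930/187) = 6510/187 ≈ 34.813)
-278478/l + 201039/(-373707) = -278478/6510/187 + 201039/(-373707) = -278478*187/6510 + 201039*(-1/373707) = -8679231/1085 - 67013/124569 = -1081235835544/135157365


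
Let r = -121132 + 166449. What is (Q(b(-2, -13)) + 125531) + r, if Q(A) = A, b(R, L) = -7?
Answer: 170841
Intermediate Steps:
r = 45317
(Q(b(-2, -13)) + 125531) + r = (-7 + 125531) + 45317 = 125524 + 45317 = 170841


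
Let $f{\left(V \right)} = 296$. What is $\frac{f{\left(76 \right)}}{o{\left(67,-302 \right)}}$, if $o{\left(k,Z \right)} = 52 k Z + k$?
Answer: $- \frac{296}{1052101} \approx -0.00028134$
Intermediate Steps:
$o{\left(k,Z \right)} = k + 52 Z k$ ($o{\left(k,Z \right)} = 52 Z k + k = k + 52 Z k$)
$\frac{f{\left(76 \right)}}{o{\left(67,-302 \right)}} = \frac{296}{67 \left(1 + 52 \left(-302\right)\right)} = \frac{296}{67 \left(1 - 15704\right)} = \frac{296}{67 \left(-15703\right)} = \frac{296}{-1052101} = 296 \left(- \frac{1}{1052101}\right) = - \frac{296}{1052101}$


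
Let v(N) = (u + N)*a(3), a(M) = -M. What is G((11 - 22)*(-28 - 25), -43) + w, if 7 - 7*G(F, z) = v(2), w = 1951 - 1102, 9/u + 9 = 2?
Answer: 41665/49 ≈ 850.31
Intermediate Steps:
u = -9/7 (u = 9/(-9 + 2) = 9/(-7) = 9*(-⅐) = -9/7 ≈ -1.2857)
w = 849
v(N) = 27/7 - 3*N (v(N) = (-9/7 + N)*(-1*3) = (-9/7 + N)*(-3) = 27/7 - 3*N)
G(F, z) = 64/49 (G(F, z) = 1 - (27/7 - 3*2)/7 = 1 - (27/7 - 6)/7 = 1 - ⅐*(-15/7) = 1 + 15/49 = 64/49)
G((11 - 22)*(-28 - 25), -43) + w = 64/49 + 849 = 41665/49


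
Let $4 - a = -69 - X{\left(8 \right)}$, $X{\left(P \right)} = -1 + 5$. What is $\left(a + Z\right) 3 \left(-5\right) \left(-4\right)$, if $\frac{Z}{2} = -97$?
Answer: $-7020$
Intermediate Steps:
$Z = -194$ ($Z = 2 \left(-97\right) = -194$)
$X{\left(P \right)} = 4$
$a = 77$ ($a = 4 - \left(-69 - 4\right) = 4 - -73 = 4 + 73 = 77$)
$\left(a + Z\right) 3 \left(-5\right) \left(-4\right) = \left(77 - 194\right) 3 \left(-5\right) \left(-4\right) = - 117 \left(\left(-15\right) \left(-4\right)\right) = \left(-117\right) 60 = -7020$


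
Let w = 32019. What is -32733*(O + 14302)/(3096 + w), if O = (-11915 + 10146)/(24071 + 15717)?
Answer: -214098729813/16059260 ≈ -13332.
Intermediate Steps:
O = -61/1372 (O = -1769/39788 = -1769*1/39788 = -61/1372 ≈ -0.044461)
-32733*(O + 14302)/(3096 + w) = -32733*(-61/1372 + 14302)/(3096 + 32019) = -32733/(35115/(19622283/1372)) = -32733/(35115*(1372/19622283)) = -32733/16059260/6540761 = -32733*6540761/16059260 = -214098729813/16059260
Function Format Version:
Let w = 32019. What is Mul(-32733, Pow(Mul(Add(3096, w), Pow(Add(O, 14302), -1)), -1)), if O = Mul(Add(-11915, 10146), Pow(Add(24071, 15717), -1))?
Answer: Rational(-214098729813, 16059260) ≈ -13332.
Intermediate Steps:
O = Rational(-61, 1372) (O = Mul(-1769, Pow(39788, -1)) = Mul(-1769, Rational(1, 39788)) = Rational(-61, 1372) ≈ -0.044461)
Mul(-32733, Pow(Mul(Add(3096, w), Pow(Add(O, 14302), -1)), -1)) = Mul(-32733, Pow(Mul(Add(3096, 32019), Pow(Add(Rational(-61, 1372), 14302), -1)), -1)) = Mul(-32733, Pow(Mul(35115, Pow(Rational(19622283, 1372), -1)), -1)) = Mul(-32733, Pow(Mul(35115, Rational(1372, 19622283)), -1)) = Mul(-32733, Pow(Rational(16059260, 6540761), -1)) = Mul(-32733, Rational(6540761, 16059260)) = Rational(-214098729813, 16059260)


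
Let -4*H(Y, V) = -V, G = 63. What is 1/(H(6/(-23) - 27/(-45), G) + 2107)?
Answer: 4/8491 ≈ 0.00047109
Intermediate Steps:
H(Y, V) = V/4 (H(Y, V) = -(-1)*V/4 = V/4)
1/(H(6/(-23) - 27/(-45), G) + 2107) = 1/((¼)*63 + 2107) = 1/(63/4 + 2107) = 1/(8491/4) = 4/8491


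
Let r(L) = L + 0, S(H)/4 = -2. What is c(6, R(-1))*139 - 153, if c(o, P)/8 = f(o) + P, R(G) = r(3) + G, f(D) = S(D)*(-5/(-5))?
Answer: -6825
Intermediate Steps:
S(H) = -8 (S(H) = 4*(-2) = -8)
r(L) = L
f(D) = -8 (f(D) = -(-40)/(-5) = -(-40)*(-1)/5 = -8*1 = -8)
R(G) = 3 + G
c(o, P) = -64 + 8*P (c(o, P) = 8*(-8 + P) = -64 + 8*P)
c(6, R(-1))*139 - 153 = (-64 + 8*(3 - 1))*139 - 153 = (-64 + 8*2)*139 - 153 = (-64 + 16)*139 - 153 = -48*139 - 153 = -6672 - 153 = -6825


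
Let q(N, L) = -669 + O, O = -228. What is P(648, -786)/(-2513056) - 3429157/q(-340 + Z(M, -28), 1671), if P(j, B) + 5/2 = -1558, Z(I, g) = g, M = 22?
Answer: 1325794611317/346801728 ≈ 3822.9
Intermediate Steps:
P(j, B) = -3121/2 (P(j, B) = -5/2 - 1558 = -3121/2)
q(N, L) = -897 (q(N, L) = -669 - 228 = -897)
P(648, -786)/(-2513056) - 3429157/q(-340 + Z(M, -28), 1671) = -3121/2/(-2513056) - 3429157/(-897) = -3121/2*(-1/2513056) - 3429157*(-1/897) = 3121/5026112 + 3429157/897 = 1325794611317/346801728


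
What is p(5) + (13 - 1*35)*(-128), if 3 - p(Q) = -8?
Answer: 2827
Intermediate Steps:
p(Q) = 11 (p(Q) = 3 - 1*(-8) = 3 + 8 = 11)
p(5) + (13 - 1*35)*(-128) = 11 + (13 - 1*35)*(-128) = 11 + (13 - 35)*(-128) = 11 - 22*(-128) = 11 + 2816 = 2827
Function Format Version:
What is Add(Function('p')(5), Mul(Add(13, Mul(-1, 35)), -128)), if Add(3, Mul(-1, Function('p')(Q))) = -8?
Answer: 2827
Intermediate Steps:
Function('p')(Q) = 11 (Function('p')(Q) = Add(3, Mul(-1, -8)) = Add(3, 8) = 11)
Add(Function('p')(5), Mul(Add(13, Mul(-1, 35)), -128)) = Add(11, Mul(Add(13, Mul(-1, 35)), -128)) = Add(11, Mul(Add(13, -35), -128)) = Add(11, Mul(-22, -128)) = Add(11, 2816) = 2827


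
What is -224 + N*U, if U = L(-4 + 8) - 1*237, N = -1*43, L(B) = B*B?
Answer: 9279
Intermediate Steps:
L(B) = B²
N = -43
U = -221 (U = (-4 + 8)² - 1*237 = 4² - 237 = 16 - 237 = -221)
-224 + N*U = -224 - 43*(-221) = -224 + 9503 = 9279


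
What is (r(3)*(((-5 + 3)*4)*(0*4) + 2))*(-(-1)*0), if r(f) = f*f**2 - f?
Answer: 0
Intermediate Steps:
r(f) = f**3 - f
(r(3)*(((-5 + 3)*4)*(0*4) + 2))*(-(-1)*0) = ((3**3 - 1*3)*(((-5 + 3)*4)*(0*4) + 2))*(-(-1)*0) = ((27 - 3)*(-2*4*0 + 2))*(-1*0) = (24*(-8*0 + 2))*0 = (24*(0 + 2))*0 = (24*2)*0 = 48*0 = 0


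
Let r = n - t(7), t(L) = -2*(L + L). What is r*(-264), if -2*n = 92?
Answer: 4752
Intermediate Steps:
n = -46 (n = -1/2*92 = -46)
t(L) = -4*L
r = -18 (r = -46 - (-4)*7 = -46 - 1*(-28) = -46 + 28 = -18)
r*(-264) = -18*(-264) = 4752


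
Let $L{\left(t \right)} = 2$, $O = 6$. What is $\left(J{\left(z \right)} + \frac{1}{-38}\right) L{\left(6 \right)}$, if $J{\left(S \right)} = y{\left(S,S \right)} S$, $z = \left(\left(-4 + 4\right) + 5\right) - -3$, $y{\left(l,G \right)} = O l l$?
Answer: $\frac{116735}{19} \approx 6143.9$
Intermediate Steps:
$y{\left(l,G \right)} = 6 l^{2}$ ($y{\left(l,G \right)} = 6 l l = 6 l^{2}$)
$z = 8$ ($z = \left(0 + 5\right) + 3 = 5 + 3 = 8$)
$J{\left(S \right)} = 6 S^{3}$ ($J{\left(S \right)} = 6 S^{2} S = 6 S^{3}$)
$\left(J{\left(z \right)} + \frac{1}{-38}\right) L{\left(6 \right)} = \left(6 \cdot 8^{3} + \frac{1}{-38}\right) 2 = \left(6 \cdot 512 - \frac{1}{38}\right) 2 = \left(3072 - \frac{1}{38}\right) 2 = \frac{116735}{38} \cdot 2 = \frac{116735}{19}$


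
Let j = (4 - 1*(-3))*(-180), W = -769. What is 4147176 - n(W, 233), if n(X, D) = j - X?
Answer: 4147667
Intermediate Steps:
j = -1260 (j = (4 + 3)*(-180) = 7*(-180) = -1260)
n(X, D) = -1260 - X
4147176 - n(W, 233) = 4147176 - (-1260 - 1*(-769)) = 4147176 - (-1260 + 769) = 4147176 - 1*(-491) = 4147176 + 491 = 4147667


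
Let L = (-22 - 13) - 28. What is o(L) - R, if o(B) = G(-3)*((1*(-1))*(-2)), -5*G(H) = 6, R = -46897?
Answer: 234473/5 ≈ 46895.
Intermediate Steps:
G(H) = -6/5 (G(H) = -1/5*6 = -6/5)
L = -63 (L = -35 - 28 = -63)
o(B) = -12/5 (o(B) = -6*1*(-1)*(-2)/5 = -(-6)*(-2)/5 = -6/5*2 = -12/5)
o(L) - R = -12/5 - 1*(-46897) = -12/5 + 46897 = 234473/5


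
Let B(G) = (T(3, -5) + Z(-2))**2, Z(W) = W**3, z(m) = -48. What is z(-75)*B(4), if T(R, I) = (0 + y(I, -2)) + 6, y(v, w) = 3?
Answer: -48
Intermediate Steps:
T(R, I) = 9 (T(R, I) = (0 + 3) + 6 = 3 + 6 = 9)
B(G) = 1 (B(G) = (9 + (-2)**3)**2 = (9 - 8)**2 = 1**2 = 1)
z(-75)*B(4) = -48*1 = -48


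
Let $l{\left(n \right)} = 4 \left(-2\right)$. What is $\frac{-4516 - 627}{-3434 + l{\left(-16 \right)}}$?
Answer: $\frac{5143}{3442} \approx 1.4942$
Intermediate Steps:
$l{\left(n \right)} = -8$
$\frac{-4516 - 627}{-3434 + l{\left(-16 \right)}} = \frac{-4516 - 627}{-3434 - 8} = - \frac{5143}{-3442} = \left(-5143\right) \left(- \frac{1}{3442}\right) = \frac{5143}{3442}$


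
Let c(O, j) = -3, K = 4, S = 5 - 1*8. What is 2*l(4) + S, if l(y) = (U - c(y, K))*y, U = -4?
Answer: -11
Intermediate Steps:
S = -3 (S = 5 - 8 = -3)
l(y) = -y (l(y) = (-4 - 1*(-3))*y = (-4 + 3)*y = -y)
2*l(4) + S = 2*(-1*4) - 3 = 2*(-4) - 3 = -8 - 3 = -11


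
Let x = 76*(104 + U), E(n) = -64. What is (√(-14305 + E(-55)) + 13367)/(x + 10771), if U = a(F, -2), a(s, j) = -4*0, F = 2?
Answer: 13367/18675 + I*√14369/18675 ≈ 0.71577 + 0.0064188*I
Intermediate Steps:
a(s, j) = 0
U = 0
x = 7904 (x = 76*(104 + 0) = 76*104 = 7904)
(√(-14305 + E(-55)) + 13367)/(x + 10771) = (√(-14305 - 64) + 13367)/(7904 + 10771) = (√(-14369) + 13367)/18675 = (I*√14369 + 13367)*(1/18675) = (13367 + I*√14369)*(1/18675) = 13367/18675 + I*√14369/18675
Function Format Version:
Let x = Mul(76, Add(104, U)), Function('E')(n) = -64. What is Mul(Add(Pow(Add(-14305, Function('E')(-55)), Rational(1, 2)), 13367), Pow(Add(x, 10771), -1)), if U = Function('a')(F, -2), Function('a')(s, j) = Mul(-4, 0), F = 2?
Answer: Add(Rational(13367, 18675), Mul(Rational(1, 18675), I, Pow(14369, Rational(1, 2)))) ≈ Add(0.71577, Mul(0.0064188, I))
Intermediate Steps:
Function('a')(s, j) = 0
U = 0
x = 7904 (x = Mul(76, Add(104, 0)) = Mul(76, 104) = 7904)
Mul(Add(Pow(Add(-14305, Function('E')(-55)), Rational(1, 2)), 13367), Pow(Add(x, 10771), -1)) = Mul(Add(Pow(Add(-14305, -64), Rational(1, 2)), 13367), Pow(Add(7904, 10771), -1)) = Mul(Add(Pow(-14369, Rational(1, 2)), 13367), Pow(18675, -1)) = Mul(Add(Mul(I, Pow(14369, Rational(1, 2))), 13367), Rational(1, 18675)) = Mul(Add(13367, Mul(I, Pow(14369, Rational(1, 2)))), Rational(1, 18675)) = Add(Rational(13367, 18675), Mul(Rational(1, 18675), I, Pow(14369, Rational(1, 2))))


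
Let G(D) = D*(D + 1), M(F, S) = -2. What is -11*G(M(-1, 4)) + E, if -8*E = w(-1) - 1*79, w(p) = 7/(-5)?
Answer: -239/20 ≈ -11.950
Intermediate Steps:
G(D) = D*(1 + D)
w(p) = -7/5 (w(p) = 7*(-⅕) = -7/5)
E = 201/20 (E = -(-7/5 - 1*79)/8 = -(-7/5 - 79)/8 = -⅛*(-402/5) = 201/20 ≈ 10.050)
-11*G(M(-1, 4)) + E = -(-22)*(1 - 2) + 201/20 = -(-22)*(-1) + 201/20 = -11*2 + 201/20 = -22 + 201/20 = -239/20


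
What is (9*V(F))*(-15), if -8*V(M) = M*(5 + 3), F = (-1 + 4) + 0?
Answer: 405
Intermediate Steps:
F = 3 (F = 3 + 0 = 3)
V(M) = -M (V(M) = -M*(5 + 3)/8 = -M*8/8 = -M)
(9*V(F))*(-15) = (9*(-1*3))*(-15) = (9*(-3))*(-15) = -27*(-15) = 405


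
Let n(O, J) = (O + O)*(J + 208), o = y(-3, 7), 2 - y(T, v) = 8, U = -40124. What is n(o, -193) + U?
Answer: -40304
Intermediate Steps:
y(T, v) = -6 (y(T, v) = 2 - 1*8 = 2 - 8 = -6)
o = -6
n(O, J) = 2*O*(208 + J) (n(O, J) = (2*O)*(208 + J) = 2*O*(208 + J))
n(o, -193) + U = 2*(-6)*(208 - 193) - 40124 = 2*(-6)*15 - 40124 = -180 - 40124 = -40304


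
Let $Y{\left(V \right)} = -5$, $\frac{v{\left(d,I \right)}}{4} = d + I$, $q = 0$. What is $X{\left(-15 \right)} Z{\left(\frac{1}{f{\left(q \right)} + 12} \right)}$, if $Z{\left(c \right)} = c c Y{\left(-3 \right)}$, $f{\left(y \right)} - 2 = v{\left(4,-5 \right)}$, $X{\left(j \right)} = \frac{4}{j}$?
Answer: $\frac{1}{75} \approx 0.013333$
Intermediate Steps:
$v{\left(d,I \right)} = 4 I + 4 d$ ($v{\left(d,I \right)} = 4 \left(d + I\right) = 4 \left(I + d\right) = 4 I + 4 d$)
$f{\left(y \right)} = -2$ ($f{\left(y \right)} = 2 + \left(4 \left(-5\right) + 4 \cdot 4\right) = 2 + \left(-20 + 16\right) = 2 - 4 = -2$)
$Z{\left(c \right)} = - 5 c^{2}$ ($Z{\left(c \right)} = c c \left(-5\right) = c^{2} \left(-5\right) = - 5 c^{2}$)
$X{\left(-15 \right)} Z{\left(\frac{1}{f{\left(q \right)} + 12} \right)} = \frac{4}{-15} \left(- 5 \left(\frac{1}{-2 + 12}\right)^{2}\right) = 4 \left(- \frac{1}{15}\right) \left(- 5 \left(\frac{1}{10}\right)^{2}\right) = - \frac{4 \left(- \frac{5}{100}\right)}{15} = - \frac{4 \left(\left(-5\right) \frac{1}{100}\right)}{15} = \left(- \frac{4}{15}\right) \left(- \frac{1}{20}\right) = \frac{1}{75}$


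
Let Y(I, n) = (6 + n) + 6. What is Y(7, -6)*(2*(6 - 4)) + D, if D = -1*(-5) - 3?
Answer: 26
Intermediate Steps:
Y(I, n) = 12 + n
D = 2 (D = 5 - 3 = 2)
Y(7, -6)*(2*(6 - 4)) + D = (12 - 6)*(2*(6 - 4)) + 2 = 6*(2*2) + 2 = 6*4 + 2 = 24 + 2 = 26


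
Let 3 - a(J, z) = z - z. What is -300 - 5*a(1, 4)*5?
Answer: -375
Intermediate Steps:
a(J, z) = 3 (a(J, z) = 3 - (z - z) = 3 - 1*0 = 3 + 0 = 3)
-300 - 5*a(1, 4)*5 = -300 - 5*3*5 = -300 - 15*5 = -300 - 75 = -375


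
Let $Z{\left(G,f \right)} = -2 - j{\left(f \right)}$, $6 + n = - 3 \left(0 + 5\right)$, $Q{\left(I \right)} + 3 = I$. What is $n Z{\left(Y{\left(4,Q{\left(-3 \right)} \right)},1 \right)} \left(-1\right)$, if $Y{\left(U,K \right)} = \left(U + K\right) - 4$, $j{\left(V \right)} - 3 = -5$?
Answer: $0$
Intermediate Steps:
$Q{\left(I \right)} = -3 + I$
$j{\left(V \right)} = -2$ ($j{\left(V \right)} = 3 - 5 = -2$)
$n = -21$ ($n = -6 - 3 \left(0 + 5\right) = -6 - 15 = -21$)
$Y{\left(U,K \right)} = -4 + K + U$ ($Y{\left(U,K \right)} = \left(K + U\right) - 4 = -4 + K + U$)
$Z{\left(G,f \right)} = 0$ ($Z{\left(G,f \right)} = -2 - -2 = -2 + 2 = 0$)
$n Z{\left(Y{\left(4,Q{\left(-3 \right)} \right)},1 \right)} \left(-1\right) = \left(-21\right) 0 \left(-1\right) = 0 \left(-1\right) = 0$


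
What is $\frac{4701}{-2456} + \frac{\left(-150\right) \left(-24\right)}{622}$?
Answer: $\frac{2958789}{763816} \approx 3.8737$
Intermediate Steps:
$\frac{4701}{-2456} + \frac{\left(-150\right) \left(-24\right)}{622} = 4701 \left(- \frac{1}{2456}\right) + 3600 \cdot \frac{1}{622} = - \frac{4701}{2456} + \frac{1800}{311} = \frac{2958789}{763816}$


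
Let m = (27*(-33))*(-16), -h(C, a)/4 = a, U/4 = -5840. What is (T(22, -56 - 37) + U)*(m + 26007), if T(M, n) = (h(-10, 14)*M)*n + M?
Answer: 3673515594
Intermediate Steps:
U = -23360 (U = 4*(-5840) = -23360)
h(C, a) = -4*a
T(M, n) = M - 56*M*n (T(M, n) = ((-4*14)*M)*n + M = (-56*M)*n + M = -56*M*n + M = M - 56*M*n)
m = 14256 (m = -891*(-16) = 14256)
(T(22, -56 - 37) + U)*(m + 26007) = (22*(1 - 56*(-56 - 37)) - 23360)*(14256 + 26007) = (22*(1 - 56*(-93)) - 23360)*40263 = (22*(1 + 5208) - 23360)*40263 = (22*5209 - 23360)*40263 = (114598 - 23360)*40263 = 91238*40263 = 3673515594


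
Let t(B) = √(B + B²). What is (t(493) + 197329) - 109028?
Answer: 88301 + √243542 ≈ 88795.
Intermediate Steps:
(t(493) + 197329) - 109028 = (√(493*(1 + 493)) + 197329) - 109028 = (√(493*494) + 197329) - 109028 = (√243542 + 197329) - 109028 = (197329 + √243542) - 109028 = 88301 + √243542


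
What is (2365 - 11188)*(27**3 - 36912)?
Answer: 152011467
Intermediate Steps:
(2365 - 11188)*(27**3 - 36912) = -8823*(19683 - 36912) = -8823*(-17229) = 152011467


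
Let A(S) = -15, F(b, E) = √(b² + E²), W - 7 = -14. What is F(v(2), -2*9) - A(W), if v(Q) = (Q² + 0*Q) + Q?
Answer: 15 + 6*√10 ≈ 33.974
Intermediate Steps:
v(Q) = Q + Q² (v(Q) = (Q² + 0) + Q = Q² + Q = Q + Q²)
W = -7 (W = 7 - 14 = -7)
F(b, E) = √(E² + b²)
F(v(2), -2*9) - A(W) = √((-2*9)² + (2*(1 + 2))²) - 1*(-15) = √((-18)² + (2*3)²) + 15 = √(324 + 6²) + 15 = √(324 + 36) + 15 = √360 + 15 = 6*√10 + 15 = 15 + 6*√10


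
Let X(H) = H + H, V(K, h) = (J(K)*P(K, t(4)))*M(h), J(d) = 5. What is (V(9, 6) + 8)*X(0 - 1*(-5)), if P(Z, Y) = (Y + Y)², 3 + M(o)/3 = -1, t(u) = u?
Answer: -38320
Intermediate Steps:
M(o) = -12 (M(o) = -9 + 3*(-1) = -9 - 3 = -12)
P(Z, Y) = 4*Y² (P(Z, Y) = (2*Y)² = 4*Y²)
V(K, h) = -3840 (V(K, h) = (5*(4*4²))*(-12) = (5*(4*16))*(-12) = (5*64)*(-12) = 320*(-12) = -3840)
X(H) = 2*H
(V(9, 6) + 8)*X(0 - 1*(-5)) = (-3840 + 8)*(2*(0 - 1*(-5))) = -7664*(0 + 5) = -7664*5 = -3832*10 = -38320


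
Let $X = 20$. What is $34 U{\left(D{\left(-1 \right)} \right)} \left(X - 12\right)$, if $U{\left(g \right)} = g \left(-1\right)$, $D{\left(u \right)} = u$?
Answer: $272$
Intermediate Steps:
$U{\left(g \right)} = - g$
$34 U{\left(D{\left(-1 \right)} \right)} \left(X - 12\right) = 34 \left(\left(-1\right) \left(-1\right)\right) \left(20 - 12\right) = 34 \cdot 1 \cdot 8 = 34 \cdot 8 = 272$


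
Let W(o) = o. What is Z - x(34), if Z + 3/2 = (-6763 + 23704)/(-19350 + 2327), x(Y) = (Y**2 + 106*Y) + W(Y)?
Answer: -163301475/34046 ≈ -4796.5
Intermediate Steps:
x(Y) = Y**2 + 107*Y (x(Y) = (Y**2 + 106*Y) + Y = Y**2 + 107*Y)
Z = -84951/34046 (Z = -3/2 + (-6763 + 23704)/(-19350 + 2327) = -3/2 + 16941/(-17023) = -3/2 + 16941*(-1/17023) = -3/2 - 16941/17023 = -84951/34046 ≈ -2.4952)
Z - x(34) = -84951/34046 - 34*(107 + 34) = -84951/34046 - 34*141 = -84951/34046 - 1*4794 = -84951/34046 - 4794 = -163301475/34046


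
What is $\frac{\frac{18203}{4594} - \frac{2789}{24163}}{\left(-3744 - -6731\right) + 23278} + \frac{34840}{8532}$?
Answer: $\frac{8465092872459853}{2072950113029130} \approx 4.0836$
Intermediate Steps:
$\frac{\frac{18203}{4594} - \frac{2789}{24163}}{\left(-3744 - -6731\right) + 23278} + \frac{34840}{8532} = \frac{18203 \cdot \frac{1}{4594} - \frac{2789}{24163}}{\left(-3744 + 6731\right) + 23278} + 34840 \cdot \frac{1}{8532} = \frac{\frac{18203}{4594} - \frac{2789}{24163}}{2987 + 23278} + \frac{8710}{2133} = \frac{427026423}{111004822 \cdot 26265} + \frac{8710}{2133} = \frac{427026423}{111004822} \cdot \frac{1}{26265} + \frac{8710}{2133} = \frac{142342141}{971847216610} + \frac{8710}{2133} = \frac{8465092872459853}{2072950113029130}$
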